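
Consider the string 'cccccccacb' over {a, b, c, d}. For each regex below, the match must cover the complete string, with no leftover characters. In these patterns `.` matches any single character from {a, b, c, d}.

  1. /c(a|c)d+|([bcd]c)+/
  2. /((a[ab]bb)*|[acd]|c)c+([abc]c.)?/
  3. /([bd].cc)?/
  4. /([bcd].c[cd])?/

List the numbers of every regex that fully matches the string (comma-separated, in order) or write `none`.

2

1 → no match
2 → match
3 → no match
4 → no match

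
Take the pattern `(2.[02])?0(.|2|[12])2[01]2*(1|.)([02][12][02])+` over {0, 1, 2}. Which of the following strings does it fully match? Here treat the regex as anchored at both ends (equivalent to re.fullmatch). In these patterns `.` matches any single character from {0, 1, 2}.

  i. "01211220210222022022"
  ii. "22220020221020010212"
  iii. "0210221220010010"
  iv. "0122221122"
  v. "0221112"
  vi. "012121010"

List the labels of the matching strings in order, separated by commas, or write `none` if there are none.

i, vi

i → match
ii → no match
iii → no match
iv → no match
v → no match
vi → match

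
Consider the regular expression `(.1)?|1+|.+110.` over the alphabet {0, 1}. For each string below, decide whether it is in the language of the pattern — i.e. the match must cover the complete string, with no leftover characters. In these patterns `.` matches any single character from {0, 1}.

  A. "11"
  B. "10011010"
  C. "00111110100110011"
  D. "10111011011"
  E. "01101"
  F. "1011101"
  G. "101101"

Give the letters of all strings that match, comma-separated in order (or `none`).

A, E, F, G

A → match
B → no match
C → no match
D → no match
E → match
F → match
G → match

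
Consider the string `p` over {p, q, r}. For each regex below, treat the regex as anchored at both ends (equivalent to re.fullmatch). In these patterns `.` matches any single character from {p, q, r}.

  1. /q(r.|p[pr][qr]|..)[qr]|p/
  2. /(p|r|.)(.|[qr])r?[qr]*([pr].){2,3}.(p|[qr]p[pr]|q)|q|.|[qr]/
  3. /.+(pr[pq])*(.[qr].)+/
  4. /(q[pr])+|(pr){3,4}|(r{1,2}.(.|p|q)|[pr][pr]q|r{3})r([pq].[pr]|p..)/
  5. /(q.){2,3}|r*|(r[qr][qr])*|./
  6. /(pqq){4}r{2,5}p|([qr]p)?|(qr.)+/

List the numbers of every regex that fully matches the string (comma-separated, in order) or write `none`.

1 → match
2 → match
3 → no match
4 → no match
5 → match
6 → no match

1, 2, 5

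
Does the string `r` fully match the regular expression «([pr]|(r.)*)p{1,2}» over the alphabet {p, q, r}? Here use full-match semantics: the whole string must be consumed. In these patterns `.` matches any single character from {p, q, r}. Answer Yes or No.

No

Every match must end with `p`, but `r` does not.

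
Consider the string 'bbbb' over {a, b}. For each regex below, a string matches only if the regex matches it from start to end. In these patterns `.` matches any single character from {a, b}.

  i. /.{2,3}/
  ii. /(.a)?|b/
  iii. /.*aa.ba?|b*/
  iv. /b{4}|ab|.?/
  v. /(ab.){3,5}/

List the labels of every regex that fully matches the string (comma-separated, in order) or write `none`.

i → no match
ii → no match
iii → match
iv → match
v → no match — must start with 'ab'

iii, iv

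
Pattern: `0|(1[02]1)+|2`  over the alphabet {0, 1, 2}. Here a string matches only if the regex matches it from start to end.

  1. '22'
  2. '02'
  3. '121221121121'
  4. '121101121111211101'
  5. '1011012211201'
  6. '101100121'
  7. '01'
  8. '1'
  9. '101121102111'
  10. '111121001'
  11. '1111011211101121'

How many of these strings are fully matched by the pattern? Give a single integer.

1 → no match
2 → no match
3 → no match
4 → no match
5 → no match
6 → no match
7 → no match
8 → no match
9 → no match
10 → no match
11 → no match
Total matched: 0

0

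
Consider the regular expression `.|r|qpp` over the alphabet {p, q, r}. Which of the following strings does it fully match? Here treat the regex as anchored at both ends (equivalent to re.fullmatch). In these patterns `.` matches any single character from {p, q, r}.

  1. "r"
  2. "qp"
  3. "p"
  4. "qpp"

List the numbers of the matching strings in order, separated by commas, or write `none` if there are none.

1, 3, 4

1 → match
2 → no match
3 → match
4 → match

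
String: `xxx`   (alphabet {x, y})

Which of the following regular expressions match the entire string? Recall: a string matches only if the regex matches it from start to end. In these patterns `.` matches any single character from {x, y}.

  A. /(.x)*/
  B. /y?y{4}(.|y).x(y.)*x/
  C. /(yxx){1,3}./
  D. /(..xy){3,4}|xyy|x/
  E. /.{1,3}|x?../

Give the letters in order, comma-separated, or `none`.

A → no match
B → no match
C → no match — must start with `yxx`
D → no match
E → match

E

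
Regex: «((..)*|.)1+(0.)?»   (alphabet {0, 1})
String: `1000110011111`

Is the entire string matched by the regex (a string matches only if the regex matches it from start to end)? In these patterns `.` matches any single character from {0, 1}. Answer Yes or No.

Yes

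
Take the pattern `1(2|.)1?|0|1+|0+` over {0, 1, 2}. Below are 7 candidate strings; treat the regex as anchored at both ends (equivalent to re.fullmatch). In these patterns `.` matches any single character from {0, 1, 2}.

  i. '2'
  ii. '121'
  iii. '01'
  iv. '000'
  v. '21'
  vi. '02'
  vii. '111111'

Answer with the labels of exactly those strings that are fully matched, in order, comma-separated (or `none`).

i → no match
ii → match
iii → no match
iv → match
v → no match
vi → no match
vii → match

ii, iv, vii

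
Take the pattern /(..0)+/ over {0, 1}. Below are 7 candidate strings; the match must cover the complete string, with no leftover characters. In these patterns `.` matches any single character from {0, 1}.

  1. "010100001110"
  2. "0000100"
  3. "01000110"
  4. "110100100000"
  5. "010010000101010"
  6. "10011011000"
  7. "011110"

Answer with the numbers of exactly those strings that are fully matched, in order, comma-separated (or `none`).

1 → no match
2 → no match
3 → no match
4 → match
5 → no match
6 → no match
7 → no match

4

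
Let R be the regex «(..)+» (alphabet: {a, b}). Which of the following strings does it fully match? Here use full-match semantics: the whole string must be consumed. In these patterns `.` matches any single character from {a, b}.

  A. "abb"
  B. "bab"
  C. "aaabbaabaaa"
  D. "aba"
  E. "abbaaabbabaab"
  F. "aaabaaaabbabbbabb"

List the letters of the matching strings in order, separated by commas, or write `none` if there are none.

A → no match
B → no match
C → no match
D → no match
E → no match
F → no match

none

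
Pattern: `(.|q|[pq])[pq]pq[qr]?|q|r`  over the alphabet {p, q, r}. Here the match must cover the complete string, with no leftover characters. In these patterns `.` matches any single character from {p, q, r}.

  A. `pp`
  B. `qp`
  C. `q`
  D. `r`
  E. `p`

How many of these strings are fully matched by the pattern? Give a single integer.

A → no match
B → no match
C → match
D → match
E → no match
Total matched: 2

2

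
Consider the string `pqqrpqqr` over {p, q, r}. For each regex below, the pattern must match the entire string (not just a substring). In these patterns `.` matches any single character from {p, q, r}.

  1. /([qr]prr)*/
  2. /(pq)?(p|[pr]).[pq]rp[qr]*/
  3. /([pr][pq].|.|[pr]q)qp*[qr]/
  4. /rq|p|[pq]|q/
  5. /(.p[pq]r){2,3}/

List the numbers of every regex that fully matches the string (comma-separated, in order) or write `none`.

1 → no match
2 → match
3 → no match
4 → no match
5 → no match

2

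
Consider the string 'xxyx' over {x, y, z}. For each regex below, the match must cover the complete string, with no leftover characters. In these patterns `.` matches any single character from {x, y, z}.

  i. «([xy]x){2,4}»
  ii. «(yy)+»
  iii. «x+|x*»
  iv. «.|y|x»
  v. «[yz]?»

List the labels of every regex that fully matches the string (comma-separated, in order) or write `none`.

i → match
ii → no match — must start with 'yy'
iii → no match
iv → no match
v → no match

i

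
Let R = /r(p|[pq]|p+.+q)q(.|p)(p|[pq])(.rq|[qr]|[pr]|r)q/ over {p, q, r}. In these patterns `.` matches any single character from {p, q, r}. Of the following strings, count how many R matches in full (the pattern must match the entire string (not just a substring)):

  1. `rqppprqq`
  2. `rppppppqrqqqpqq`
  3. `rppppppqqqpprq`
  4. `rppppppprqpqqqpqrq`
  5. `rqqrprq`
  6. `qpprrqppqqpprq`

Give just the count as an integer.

1. `rqppprqq` → no match
2 → match
3 → match
4 → match
5. `rqqrprq` → match
6 → no match — must start with `r`
Total matched: 4

4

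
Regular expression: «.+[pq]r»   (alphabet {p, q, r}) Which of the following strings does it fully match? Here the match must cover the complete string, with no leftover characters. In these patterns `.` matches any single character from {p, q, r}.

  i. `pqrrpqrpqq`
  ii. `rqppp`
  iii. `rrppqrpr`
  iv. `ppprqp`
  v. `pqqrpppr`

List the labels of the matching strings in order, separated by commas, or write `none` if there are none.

i → no match — must end with `r`
ii → no match — must end with `r`
iii → match
iv → no match — must end with `r`
v → match

iii, v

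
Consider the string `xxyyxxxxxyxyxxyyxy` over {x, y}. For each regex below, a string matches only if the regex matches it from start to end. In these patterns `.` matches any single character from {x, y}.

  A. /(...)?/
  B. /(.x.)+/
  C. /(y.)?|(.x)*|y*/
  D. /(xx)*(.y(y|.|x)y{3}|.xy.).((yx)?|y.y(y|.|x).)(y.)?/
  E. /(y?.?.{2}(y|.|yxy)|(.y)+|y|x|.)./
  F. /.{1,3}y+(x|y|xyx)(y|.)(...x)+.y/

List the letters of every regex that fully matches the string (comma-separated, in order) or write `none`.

B

A → no match
B → match
C → no match
D → no match
E → no match
F → no match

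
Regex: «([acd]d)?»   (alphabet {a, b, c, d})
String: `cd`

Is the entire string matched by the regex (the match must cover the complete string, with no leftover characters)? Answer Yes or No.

Yes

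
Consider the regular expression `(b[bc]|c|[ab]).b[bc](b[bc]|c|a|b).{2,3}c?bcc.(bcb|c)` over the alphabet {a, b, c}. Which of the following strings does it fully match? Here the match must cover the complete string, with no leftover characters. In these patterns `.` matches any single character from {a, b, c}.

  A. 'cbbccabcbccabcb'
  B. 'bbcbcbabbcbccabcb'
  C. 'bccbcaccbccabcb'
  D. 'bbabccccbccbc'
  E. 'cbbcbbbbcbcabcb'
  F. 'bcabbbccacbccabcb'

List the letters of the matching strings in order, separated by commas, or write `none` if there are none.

A → match
B → match
C → match
D → match
E → no match
F → match

A, B, C, D, F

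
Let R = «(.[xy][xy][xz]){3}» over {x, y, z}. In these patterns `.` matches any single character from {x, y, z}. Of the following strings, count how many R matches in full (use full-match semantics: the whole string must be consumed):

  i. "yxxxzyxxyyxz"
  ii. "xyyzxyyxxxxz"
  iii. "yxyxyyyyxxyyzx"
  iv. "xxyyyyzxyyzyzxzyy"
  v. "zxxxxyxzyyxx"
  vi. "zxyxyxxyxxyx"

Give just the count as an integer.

i → match
ii → match
iii → no match
iv → no match
v → match
vi → no match
Total matched: 3

3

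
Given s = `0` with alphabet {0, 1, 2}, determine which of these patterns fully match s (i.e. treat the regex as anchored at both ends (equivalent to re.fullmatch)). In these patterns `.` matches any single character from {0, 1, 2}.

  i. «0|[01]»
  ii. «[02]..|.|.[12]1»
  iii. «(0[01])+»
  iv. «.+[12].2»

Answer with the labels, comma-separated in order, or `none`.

i, ii

i → match
ii → match
iii → no match
iv → no match — must end with `2`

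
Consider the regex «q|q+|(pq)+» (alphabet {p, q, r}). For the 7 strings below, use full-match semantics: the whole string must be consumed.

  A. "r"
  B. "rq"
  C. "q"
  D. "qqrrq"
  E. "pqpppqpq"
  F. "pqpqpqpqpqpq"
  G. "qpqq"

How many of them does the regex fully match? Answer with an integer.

2

A → no match
B → no match
C → match
D → no match
E → no match
F → match
G → no match
Total matched: 2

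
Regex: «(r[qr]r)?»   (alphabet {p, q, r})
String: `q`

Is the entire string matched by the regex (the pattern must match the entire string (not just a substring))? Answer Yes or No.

No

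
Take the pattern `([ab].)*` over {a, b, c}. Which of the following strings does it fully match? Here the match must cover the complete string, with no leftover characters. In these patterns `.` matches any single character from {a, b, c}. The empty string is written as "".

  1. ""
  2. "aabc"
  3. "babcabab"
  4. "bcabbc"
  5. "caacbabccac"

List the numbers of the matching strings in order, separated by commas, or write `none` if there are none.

1. "" → match
2. "aabc" → match
3. "babcabab" → match
4. "bcabbc" → match
5. "caacbabccac" → no match

1, 2, 3, 4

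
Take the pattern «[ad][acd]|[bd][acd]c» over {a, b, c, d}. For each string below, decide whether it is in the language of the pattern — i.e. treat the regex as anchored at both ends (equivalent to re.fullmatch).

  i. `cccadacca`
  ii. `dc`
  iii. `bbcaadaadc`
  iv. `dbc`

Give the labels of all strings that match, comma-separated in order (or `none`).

ii

i. `cccadacca` → no match
ii. `dc` → match
iii. `bbcaadaadc` → no match
iv. `dbc` → no match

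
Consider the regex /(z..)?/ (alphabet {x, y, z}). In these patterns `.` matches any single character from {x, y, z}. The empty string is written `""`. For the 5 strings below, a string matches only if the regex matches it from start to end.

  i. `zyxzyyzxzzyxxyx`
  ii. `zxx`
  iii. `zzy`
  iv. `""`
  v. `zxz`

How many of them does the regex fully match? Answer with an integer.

4

i → no match
ii → match
iii → match
iv → match
v → match
Total matched: 4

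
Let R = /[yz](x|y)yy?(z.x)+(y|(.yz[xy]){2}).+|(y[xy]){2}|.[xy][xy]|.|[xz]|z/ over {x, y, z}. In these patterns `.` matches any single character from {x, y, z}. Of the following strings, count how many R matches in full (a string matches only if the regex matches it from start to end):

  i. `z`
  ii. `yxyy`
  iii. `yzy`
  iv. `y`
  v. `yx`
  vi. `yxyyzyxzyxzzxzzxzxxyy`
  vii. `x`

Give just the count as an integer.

i. `z` → match
ii. `yxyy` → match
iii. `yzy` → no match
iv. `y` → match
v. `yx` → no match
vi → match
vii. `x` → match
Total matched: 5

5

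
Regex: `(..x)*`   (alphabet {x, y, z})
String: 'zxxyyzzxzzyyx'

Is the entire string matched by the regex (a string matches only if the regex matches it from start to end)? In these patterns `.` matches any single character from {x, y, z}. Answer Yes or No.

No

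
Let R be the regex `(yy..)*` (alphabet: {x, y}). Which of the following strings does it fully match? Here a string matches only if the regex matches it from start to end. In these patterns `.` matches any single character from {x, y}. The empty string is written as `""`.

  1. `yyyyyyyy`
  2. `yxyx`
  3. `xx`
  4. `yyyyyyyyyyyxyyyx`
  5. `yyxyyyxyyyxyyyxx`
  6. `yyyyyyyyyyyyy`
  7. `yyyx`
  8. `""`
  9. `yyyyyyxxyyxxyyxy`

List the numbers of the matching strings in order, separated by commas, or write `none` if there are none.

1 → match
2 → no match
3 → no match
4 → match
5 → match
6 → no match
7 → match
8 → match
9 → match

1, 4, 5, 7, 8, 9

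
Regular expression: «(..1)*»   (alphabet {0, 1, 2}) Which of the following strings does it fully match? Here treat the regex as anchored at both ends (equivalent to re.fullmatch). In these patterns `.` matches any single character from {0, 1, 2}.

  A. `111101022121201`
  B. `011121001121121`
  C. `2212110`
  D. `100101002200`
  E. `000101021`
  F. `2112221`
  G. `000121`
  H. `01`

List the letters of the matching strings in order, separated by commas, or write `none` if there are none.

B

A → no match
B → match
C → no match
D → no match
E → no match
F → no match
G → no match
H → no match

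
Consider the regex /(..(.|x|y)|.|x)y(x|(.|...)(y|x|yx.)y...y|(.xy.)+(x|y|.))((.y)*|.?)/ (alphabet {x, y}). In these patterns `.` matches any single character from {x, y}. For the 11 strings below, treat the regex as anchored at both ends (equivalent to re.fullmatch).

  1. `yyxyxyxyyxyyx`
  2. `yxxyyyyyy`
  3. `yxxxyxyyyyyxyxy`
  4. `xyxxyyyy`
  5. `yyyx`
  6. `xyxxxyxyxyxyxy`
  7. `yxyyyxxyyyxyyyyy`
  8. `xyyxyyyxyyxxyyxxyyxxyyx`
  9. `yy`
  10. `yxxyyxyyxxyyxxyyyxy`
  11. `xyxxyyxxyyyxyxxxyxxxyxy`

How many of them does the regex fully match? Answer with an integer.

4

1 → no match
2 → no match
3 → no match
4 → match
5 → no match
6 → no match
7 → no match
8 → match
9 → no match
10 → match
11 → match
Total matched: 4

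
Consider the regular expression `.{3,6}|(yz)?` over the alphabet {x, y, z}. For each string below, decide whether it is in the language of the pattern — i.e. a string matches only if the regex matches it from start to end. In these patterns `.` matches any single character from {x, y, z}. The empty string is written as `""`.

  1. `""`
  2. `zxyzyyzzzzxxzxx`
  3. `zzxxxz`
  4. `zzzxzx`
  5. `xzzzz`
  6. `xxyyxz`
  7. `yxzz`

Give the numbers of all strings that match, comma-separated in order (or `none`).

1, 3, 4, 5, 6, 7

1. `""` → match
2 → no match
3. `zzxxxz` → match
4. `zzzxzx` → match
5. `xzzzz` → match
6. `xxyyxz` → match
7. `yxzz` → match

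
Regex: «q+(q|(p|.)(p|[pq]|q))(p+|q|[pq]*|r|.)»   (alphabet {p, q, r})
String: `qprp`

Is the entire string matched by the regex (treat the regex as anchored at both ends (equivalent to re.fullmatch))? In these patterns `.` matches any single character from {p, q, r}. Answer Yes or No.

No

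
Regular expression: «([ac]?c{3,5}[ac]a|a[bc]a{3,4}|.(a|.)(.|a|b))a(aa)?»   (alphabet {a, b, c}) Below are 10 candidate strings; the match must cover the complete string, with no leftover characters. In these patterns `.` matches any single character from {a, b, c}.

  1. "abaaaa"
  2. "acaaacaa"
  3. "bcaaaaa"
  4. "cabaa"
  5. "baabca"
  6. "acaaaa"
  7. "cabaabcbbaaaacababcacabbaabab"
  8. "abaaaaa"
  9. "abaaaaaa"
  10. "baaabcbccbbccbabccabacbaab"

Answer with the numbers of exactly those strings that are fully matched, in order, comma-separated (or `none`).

1, 6, 8, 9

1. "abaaaa" → match
2. "acaaacaa" → no match
3. "bcaaaaa" → no match
4. "cabaa" → no match
5. "baabca" → no match
6. "acaaaa" → match
7 → no match
8. "abaaaaa" → match
9. "abaaaaaa" → match
10 → no match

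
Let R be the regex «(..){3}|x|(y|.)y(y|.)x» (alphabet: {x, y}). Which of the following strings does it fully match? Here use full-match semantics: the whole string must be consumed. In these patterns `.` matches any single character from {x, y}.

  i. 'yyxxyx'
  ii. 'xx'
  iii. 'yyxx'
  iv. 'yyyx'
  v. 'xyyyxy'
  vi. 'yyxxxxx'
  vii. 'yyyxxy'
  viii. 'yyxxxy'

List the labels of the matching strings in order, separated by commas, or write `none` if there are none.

i → match
ii → no match
iii → match
iv → match
v → match
vi → no match
vii → match
viii → match

i, iii, iv, v, vii, viii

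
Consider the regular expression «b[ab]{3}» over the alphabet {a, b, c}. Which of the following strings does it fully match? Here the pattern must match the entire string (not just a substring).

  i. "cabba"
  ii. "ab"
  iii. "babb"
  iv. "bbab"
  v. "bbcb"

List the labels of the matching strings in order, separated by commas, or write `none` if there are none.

i. "cabba" → no match — must start with "b"
ii. "ab" → no match — must start with "b"
iii. "babb" → match
iv. "bbab" → match
v. "bbcb" → no match

iii, iv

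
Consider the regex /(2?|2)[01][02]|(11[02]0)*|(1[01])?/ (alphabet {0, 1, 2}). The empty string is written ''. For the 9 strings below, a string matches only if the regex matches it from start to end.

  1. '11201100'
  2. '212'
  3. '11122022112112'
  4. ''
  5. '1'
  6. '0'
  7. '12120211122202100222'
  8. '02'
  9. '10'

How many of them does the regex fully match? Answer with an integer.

1 → match
2 → match
3 → no match
4 → match
5 → no match
6 → no match
7 → no match
8 → match
9 → match
Total matched: 5

5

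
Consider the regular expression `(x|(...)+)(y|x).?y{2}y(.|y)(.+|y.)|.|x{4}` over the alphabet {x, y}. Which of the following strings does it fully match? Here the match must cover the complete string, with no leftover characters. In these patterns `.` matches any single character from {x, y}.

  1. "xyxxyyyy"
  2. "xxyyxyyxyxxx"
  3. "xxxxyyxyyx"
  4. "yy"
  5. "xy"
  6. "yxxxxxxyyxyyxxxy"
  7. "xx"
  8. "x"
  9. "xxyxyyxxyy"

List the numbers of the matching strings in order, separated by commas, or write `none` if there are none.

8

1 → no match
2 → no match
3 → no match
4 → no match
5 → no match
6 → no match
7 → no match
8 → match
9 → no match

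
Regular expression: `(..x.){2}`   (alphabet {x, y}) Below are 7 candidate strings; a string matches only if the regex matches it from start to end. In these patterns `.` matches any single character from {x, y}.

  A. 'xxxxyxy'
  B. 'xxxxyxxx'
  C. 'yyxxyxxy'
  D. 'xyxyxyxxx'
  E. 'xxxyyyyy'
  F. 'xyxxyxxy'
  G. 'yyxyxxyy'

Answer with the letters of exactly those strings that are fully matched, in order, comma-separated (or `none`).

A. 'xxxxyxy' → no match
B. 'xxxxyxxx' → match
C. 'yyxxyxxy' → match
D. 'xyxyxyxxx' → no match
E. 'xxxyyyyy' → no match
F. 'xyxxyxxy' → match
G. 'yyxyxxyy' → no match

B, C, F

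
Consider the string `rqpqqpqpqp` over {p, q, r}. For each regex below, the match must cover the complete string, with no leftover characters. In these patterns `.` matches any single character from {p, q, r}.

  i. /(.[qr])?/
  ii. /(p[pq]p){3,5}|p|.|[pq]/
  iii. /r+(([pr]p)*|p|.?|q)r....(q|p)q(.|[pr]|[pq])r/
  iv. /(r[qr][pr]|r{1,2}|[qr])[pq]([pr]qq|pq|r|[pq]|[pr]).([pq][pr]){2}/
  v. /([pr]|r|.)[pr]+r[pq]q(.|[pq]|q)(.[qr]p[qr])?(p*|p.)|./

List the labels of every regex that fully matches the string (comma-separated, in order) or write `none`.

iv

i → no match
ii → no match
iii → no match — must end with `r`
iv → match
v → no match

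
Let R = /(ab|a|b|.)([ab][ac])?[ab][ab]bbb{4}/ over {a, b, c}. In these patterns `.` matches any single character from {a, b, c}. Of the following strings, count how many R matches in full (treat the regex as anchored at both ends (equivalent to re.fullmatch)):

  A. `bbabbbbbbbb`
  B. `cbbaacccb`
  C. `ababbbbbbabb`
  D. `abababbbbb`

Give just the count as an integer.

1

A → match
B → no match
C → no match
D → no match
Total matched: 1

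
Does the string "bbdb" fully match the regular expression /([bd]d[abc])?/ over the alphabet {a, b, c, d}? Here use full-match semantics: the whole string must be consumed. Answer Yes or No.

No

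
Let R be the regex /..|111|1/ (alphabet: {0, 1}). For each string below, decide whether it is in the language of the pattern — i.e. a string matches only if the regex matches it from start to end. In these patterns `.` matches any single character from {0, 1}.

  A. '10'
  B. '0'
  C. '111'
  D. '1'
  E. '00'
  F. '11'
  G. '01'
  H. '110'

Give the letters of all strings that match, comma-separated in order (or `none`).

A, C, D, E, F, G

A → match
B → no match
C → match
D → match
E → match
F → match
G → match
H → no match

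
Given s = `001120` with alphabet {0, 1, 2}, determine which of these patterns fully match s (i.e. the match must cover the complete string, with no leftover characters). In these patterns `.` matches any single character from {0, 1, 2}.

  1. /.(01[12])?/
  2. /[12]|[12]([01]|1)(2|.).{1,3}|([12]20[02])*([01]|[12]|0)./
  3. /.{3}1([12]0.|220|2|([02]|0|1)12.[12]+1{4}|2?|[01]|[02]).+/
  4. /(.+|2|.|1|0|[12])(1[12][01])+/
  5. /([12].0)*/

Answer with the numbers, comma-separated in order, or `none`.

1 → no match
2 → no match
3 → match
4 → match
5 → no match

3, 4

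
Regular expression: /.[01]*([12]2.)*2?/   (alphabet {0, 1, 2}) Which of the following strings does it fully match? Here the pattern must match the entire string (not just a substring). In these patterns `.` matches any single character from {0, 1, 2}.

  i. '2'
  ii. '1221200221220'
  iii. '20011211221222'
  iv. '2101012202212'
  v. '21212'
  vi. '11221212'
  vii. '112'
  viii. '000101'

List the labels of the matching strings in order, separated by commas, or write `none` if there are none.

i, iii, iv, v, vi, vii, viii

i → match
ii → no match
iii → match
iv → match
v → match
vi → match
vii → match
viii → match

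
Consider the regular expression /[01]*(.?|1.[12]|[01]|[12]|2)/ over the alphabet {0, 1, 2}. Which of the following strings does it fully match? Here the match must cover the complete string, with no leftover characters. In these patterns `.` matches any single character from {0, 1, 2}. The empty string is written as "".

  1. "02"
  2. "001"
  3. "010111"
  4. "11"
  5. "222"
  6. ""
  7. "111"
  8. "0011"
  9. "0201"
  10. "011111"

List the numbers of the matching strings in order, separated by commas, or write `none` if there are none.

1, 2, 3, 4, 6, 7, 8, 10

1. "02" → match
2. "001" → match
3. "010111" → match
4. "11" → match
5. "222" → no match
6. "" → match
7. "111" → match
8. "0011" → match
9. "0201" → no match
10. "011111" → match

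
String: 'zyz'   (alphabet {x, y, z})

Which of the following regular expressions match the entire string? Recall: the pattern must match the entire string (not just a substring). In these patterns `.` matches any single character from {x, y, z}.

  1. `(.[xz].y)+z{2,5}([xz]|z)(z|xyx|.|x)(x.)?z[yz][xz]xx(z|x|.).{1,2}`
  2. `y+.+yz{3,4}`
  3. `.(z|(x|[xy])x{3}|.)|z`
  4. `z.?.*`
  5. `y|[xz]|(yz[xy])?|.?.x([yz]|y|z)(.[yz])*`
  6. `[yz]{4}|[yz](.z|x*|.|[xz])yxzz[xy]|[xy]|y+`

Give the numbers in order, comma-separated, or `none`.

4

1 → no match
2 → no match — must start with 'y'
3 → no match
4 → match
5 → no match
6 → no match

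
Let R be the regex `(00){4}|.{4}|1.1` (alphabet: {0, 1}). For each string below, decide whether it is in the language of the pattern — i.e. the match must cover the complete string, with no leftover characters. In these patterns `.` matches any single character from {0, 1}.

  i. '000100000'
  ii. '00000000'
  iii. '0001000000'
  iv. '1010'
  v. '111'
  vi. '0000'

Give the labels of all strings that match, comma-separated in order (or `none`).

ii, iv, v, vi

i. '000100000' → no match
ii. '00000000' → match
iii. '0001000000' → no match
iv. '1010' → match
v. '111' → match
vi. '0000' → match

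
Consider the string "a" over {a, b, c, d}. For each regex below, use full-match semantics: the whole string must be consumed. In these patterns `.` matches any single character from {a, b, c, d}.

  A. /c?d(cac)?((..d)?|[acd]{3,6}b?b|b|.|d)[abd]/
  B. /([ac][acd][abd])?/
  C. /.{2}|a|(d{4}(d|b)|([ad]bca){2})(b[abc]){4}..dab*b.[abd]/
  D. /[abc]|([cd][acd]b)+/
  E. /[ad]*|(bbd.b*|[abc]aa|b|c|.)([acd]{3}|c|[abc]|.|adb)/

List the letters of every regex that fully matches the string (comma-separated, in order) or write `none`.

C, D, E

A → no match
B → no match
C → match
D → match
E → match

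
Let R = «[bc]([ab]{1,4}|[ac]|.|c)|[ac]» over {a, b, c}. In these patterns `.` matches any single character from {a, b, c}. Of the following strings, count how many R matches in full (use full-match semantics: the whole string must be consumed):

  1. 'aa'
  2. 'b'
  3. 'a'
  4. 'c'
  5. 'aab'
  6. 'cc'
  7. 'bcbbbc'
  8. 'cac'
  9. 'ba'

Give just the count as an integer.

1 → no match
2 → no match
3 → match
4 → match
5 → no match
6 → match
7 → no match
8 → no match
9 → match
Total matched: 4

4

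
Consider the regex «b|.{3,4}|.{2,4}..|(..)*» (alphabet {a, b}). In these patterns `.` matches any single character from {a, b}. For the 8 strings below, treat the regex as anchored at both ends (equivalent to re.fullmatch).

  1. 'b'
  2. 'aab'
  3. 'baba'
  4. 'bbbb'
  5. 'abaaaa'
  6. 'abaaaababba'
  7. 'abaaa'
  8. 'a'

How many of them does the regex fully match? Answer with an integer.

6

1. 'b' → match
2. 'aab' → match
3. 'baba' → match
4. 'bbbb' → match
5. 'abaaaa' → match
6. 'abaaaababba' → no match
7. 'abaaa' → match
8. 'a' → no match
Total matched: 6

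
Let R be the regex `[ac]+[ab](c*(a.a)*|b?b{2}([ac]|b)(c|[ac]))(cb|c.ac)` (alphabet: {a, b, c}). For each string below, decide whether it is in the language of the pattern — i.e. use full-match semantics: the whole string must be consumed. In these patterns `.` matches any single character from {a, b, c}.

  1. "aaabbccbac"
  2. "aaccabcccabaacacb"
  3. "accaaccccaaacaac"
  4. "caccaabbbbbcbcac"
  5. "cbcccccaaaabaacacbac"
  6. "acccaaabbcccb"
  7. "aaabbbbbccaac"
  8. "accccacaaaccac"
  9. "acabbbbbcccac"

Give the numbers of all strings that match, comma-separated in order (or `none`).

1 → no match
2 → match
3 → match
4 → no match
5 → match
6 → match
7 → match
8 → match
9 → match

2, 3, 5, 6, 7, 8, 9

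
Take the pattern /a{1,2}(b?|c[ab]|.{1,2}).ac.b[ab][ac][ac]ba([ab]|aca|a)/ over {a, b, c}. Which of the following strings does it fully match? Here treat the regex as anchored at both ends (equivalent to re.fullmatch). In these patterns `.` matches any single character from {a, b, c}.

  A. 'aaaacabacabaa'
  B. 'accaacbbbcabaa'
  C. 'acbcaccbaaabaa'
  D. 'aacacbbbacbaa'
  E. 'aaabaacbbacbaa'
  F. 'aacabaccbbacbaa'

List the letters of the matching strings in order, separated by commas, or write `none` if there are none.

A, B, C, D, F

A → match
B → match
C → match
D → match
E → no match
F → match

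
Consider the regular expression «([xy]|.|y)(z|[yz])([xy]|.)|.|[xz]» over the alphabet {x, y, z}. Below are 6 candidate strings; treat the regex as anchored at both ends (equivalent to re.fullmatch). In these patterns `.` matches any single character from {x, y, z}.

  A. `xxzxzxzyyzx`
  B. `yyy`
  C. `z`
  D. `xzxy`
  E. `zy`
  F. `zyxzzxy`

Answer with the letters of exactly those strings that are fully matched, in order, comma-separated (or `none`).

B, C

A → no match
B → match
C → match
D → no match
E → no match
F → no match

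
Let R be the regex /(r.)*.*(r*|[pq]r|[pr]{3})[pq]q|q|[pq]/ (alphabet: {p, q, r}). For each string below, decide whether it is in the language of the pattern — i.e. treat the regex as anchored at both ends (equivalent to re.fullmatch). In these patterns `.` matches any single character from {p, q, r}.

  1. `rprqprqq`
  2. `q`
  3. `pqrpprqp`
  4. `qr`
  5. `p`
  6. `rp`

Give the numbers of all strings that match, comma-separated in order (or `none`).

1, 2, 5

1. `rprqprqq` → match
2. `q` → match
3. `pqrpprqp` → no match
4. `qr` → no match
5. `p` → match
6. `rp` → no match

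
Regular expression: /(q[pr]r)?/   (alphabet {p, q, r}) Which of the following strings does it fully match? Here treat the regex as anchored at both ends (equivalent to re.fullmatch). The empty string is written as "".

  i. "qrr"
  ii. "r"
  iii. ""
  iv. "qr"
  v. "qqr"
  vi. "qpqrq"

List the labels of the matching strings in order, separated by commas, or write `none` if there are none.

i → match
ii → no match
iii → match
iv → no match
v → no match
vi → no match

i, iii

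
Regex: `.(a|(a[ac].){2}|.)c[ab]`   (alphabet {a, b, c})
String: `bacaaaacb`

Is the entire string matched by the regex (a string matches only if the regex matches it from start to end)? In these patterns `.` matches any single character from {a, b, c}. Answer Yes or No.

Yes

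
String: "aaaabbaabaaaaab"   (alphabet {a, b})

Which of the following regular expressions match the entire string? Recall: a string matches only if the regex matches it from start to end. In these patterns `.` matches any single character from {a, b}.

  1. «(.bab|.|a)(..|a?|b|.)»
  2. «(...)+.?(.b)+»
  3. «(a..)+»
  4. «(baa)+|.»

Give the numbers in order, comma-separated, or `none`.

1 → no match
2 → match
3 → match
4 → no match

2, 3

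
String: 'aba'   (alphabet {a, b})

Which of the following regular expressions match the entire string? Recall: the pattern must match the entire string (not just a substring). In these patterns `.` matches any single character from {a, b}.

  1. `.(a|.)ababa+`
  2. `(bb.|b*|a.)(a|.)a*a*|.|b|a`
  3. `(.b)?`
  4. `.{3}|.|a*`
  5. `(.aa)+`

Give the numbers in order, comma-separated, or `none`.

2, 4

1 → no match
2 → match
3 → no match
4 → match
5 → no match — must end with 'aa'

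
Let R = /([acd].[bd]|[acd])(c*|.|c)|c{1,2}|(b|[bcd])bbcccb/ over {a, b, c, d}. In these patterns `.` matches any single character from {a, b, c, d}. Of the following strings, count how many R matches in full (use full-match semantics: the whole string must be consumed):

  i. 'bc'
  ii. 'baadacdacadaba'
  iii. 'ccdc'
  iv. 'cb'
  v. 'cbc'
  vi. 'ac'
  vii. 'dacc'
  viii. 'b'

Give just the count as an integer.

3

i → no match
ii → no match
iii → match
iv → match
v → no match
vi → match
vii → no match
viii → no match
Total matched: 3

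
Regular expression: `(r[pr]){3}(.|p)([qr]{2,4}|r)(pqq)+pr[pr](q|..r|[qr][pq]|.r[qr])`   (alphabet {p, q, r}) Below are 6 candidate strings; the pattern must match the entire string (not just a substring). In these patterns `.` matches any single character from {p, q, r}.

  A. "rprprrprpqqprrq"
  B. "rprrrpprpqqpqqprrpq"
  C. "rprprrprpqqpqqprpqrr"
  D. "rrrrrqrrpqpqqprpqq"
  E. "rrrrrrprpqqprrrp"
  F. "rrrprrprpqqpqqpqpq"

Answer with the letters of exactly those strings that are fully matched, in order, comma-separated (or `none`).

A, C, E

A → match
B → no match
C → match
D → no match
E → match
F → no match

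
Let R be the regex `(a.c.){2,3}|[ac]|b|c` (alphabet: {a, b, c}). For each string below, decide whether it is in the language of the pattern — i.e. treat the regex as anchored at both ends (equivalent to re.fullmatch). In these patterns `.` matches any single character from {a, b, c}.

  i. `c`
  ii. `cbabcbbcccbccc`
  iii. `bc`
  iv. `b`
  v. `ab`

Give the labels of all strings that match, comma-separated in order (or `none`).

i → match
ii → no match
iii → no match
iv → match
v → no match

i, iv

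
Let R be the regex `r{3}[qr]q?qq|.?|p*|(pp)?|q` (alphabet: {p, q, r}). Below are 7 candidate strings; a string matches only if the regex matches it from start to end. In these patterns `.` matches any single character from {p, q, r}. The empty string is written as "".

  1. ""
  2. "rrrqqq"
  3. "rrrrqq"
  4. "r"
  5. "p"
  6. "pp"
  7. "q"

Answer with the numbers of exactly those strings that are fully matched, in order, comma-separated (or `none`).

1, 2, 3, 4, 5, 6, 7

1. "" → match
2. "rrrqqq" → match
3. "rrrrqq" → match
4. "r" → match
5. "p" → match
6. "pp" → match
7. "q" → match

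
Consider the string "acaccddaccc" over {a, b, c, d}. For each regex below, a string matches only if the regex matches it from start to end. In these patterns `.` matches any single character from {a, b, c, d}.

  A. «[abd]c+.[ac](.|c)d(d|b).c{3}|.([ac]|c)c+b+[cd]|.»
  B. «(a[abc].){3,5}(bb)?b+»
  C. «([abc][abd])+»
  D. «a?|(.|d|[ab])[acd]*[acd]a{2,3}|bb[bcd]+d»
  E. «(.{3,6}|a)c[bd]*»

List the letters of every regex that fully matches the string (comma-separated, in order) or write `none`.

A → match
B → no match — must end with "b"
C → no match
D → no match
E → no match

A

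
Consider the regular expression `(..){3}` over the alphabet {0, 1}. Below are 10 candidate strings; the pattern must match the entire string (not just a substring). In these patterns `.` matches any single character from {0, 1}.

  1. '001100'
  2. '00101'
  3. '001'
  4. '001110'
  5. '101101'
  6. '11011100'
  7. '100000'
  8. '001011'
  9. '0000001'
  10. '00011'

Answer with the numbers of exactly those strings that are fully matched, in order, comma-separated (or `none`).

1, 4, 5, 7, 8

1 → match
2 → no match
3 → no match
4 → match
5 → match
6 → no match
7 → match
8 → match
9 → no match
10 → no match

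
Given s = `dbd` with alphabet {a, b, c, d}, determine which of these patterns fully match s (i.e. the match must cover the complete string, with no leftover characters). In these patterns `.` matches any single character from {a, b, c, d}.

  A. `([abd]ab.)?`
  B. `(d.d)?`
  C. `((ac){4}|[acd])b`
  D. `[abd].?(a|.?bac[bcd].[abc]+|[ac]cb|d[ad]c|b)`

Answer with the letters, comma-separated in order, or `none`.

B

A → no match
B → match
C → no match — must end with `b`
D → no match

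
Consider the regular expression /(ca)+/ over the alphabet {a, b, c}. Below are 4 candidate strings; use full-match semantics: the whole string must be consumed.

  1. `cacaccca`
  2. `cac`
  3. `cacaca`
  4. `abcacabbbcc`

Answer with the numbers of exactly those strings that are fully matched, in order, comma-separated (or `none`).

3

1 → no match
2 → no match — must end with `ca`
3 → match
4 → no match — must start with `ca`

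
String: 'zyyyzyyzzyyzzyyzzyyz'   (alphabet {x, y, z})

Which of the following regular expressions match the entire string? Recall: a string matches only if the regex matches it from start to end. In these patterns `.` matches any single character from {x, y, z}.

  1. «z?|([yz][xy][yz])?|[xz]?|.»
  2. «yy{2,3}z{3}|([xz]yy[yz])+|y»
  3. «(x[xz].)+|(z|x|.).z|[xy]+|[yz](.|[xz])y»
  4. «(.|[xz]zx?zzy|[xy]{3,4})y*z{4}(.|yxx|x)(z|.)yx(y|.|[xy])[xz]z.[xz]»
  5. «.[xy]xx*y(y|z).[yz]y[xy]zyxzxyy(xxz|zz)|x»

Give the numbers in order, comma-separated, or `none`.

2

1 → no match
2 → match
3 → no match
4 → no match
5 → no match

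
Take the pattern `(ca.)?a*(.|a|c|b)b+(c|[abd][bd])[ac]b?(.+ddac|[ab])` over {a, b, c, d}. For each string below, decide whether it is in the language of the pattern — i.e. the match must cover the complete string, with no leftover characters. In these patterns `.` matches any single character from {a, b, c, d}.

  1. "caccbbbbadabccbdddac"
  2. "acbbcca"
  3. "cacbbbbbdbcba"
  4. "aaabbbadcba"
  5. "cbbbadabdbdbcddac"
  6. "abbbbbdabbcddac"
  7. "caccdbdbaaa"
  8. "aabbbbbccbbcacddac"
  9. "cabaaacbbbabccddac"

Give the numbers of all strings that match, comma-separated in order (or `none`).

1 → match
2. "acbbcca" → match
3 → match
4. "aaabbbadcba" → match
5 → match
6 → match
7. "caccdbdbaaa" → no match
8 → match
9 → match

1, 2, 3, 4, 5, 6, 8, 9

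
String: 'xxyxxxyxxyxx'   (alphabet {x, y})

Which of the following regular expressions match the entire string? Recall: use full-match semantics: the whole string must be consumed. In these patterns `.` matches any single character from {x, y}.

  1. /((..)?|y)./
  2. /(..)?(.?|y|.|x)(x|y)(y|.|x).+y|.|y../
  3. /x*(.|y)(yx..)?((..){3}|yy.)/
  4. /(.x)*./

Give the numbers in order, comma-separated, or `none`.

1 → no match
2 → no match
3 → match
4 → no match

3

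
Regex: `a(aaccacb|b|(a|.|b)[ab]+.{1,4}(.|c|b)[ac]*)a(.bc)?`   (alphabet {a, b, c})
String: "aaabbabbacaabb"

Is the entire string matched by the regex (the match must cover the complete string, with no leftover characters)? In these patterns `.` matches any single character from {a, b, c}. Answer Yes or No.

No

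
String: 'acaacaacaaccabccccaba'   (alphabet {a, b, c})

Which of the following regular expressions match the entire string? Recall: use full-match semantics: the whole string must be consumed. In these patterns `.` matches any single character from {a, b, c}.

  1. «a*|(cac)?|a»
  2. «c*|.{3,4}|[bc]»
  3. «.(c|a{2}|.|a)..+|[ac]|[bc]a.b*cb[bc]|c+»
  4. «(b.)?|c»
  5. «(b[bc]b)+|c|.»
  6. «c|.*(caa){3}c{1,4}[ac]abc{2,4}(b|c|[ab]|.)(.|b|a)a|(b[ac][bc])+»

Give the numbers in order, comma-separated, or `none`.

1 → no match
2 → no match
3 → match
4 → no match
5 → no match
6 → match

3, 6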